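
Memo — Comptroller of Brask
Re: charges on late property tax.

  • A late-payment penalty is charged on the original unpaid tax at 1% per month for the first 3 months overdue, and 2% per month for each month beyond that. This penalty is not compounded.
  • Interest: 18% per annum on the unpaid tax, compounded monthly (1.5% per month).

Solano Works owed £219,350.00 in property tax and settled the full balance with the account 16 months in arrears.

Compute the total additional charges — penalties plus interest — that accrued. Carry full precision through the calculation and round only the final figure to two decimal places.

£122,613.48

Penalty, months 1–3: 3 × 1% × £219,350.00 = £6,580.50
Penalty, months 4–16: 13 × 2% × £219,350.00 = £57,031.00
Interest: £219,350.00 × ((1 + 0.015)^16 − 1) = £219,350.00 × 0.2689855… = £59,001.9799…
Penalties + interest = £63,611.5000 + £59,001.9799… = £122,613.48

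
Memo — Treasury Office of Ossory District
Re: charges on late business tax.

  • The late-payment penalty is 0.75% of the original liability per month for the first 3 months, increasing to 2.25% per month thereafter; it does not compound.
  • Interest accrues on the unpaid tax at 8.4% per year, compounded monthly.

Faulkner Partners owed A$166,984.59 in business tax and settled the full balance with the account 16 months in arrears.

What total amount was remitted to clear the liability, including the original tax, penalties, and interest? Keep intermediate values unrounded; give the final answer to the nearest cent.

Penalty, months 1–3: 3 × 0.75% × A$166,984.59 = A$3,757.15…
Penalty, months 4–16: 13 × 2.25% × A$166,984.59 = A$48,842.99…
Interest (8.4%/yr ÷ 12 = 0.7%/month): A$166,984.59 × ((1 + 0.007)^16 − 1) = A$19,716.9600…
Total = A$166,984.59 + A$52,600.1459… + A$19,716.9600… = A$239,301.70

A$239,301.70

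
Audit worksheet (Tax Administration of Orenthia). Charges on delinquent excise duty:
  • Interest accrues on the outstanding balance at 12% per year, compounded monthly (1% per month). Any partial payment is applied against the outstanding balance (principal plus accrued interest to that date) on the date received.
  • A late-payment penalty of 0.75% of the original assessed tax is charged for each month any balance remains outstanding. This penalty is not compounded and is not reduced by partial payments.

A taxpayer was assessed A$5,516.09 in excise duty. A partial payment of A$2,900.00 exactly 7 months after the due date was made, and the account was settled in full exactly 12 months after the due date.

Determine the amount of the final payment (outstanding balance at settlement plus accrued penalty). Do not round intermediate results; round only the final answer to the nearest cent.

A$3,664.19

Balance at month 7: A$5,516.0900 × (1 + 0.01)^7 = A$5,913.9951…
After A$2,900.00 payment: A$5,913.9951… − A$2,900.00 = A$3,013.9951…
Balance at month 12: A$3,013.9951… × (1 + 0.01)^5 = A$3,167.7391…
Penalty: 12 × 0.75% × A$5,516.09 = A$496.45…
Final settlement = outstanding balance + penalty = A$3,167.7391… + A$496.45… = A$3,664.19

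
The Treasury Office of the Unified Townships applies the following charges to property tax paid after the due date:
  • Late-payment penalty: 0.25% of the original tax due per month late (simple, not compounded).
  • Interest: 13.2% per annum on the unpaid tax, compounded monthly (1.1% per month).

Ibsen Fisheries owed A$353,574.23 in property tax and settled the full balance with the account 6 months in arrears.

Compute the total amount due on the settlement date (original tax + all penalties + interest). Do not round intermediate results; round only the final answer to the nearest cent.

Late-payment penalty: 6 × 0.25% × A$353,574.23 = A$5,303.61…
Interest: A$353,574.23 × ((1 + 0.011)^6 − 1) = A$353,574.23 × 0.0678418… = A$23,987.1265…
Total = A$353,574.23 + A$5,303.6135… + A$23,987.1265… = A$382,864.97

A$382,864.97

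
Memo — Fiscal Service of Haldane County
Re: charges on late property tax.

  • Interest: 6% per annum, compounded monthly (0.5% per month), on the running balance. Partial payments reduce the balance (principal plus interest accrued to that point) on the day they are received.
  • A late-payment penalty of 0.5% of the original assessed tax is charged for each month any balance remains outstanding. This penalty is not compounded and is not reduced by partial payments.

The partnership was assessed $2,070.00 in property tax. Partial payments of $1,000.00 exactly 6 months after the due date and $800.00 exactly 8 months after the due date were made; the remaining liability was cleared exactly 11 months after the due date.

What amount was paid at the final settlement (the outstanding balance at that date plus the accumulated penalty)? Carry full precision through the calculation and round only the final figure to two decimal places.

Balance at month 6: $2,070.0000 × (1 + 0.005)^6 = $2,132.8814…
After $1,000.00 payment: $2,132.8814… − $1,000.00 = $1,132.8814…
Balance at month 8: $1,132.8814… × (1 + 0.005)^2 = $1,144.2386…
After $800.00 payment: $1,144.2386… − $800.00 = $344.2386…
Balance at month 11: $344.2386… × (1 + 0.005)^3 = $349.4280…
Penalty: 11 × 0.5% × $2,070.00 = $113.85
Final settlement = outstanding balance + penalty = $349.4280… + $113.85 = $463.28

$463.28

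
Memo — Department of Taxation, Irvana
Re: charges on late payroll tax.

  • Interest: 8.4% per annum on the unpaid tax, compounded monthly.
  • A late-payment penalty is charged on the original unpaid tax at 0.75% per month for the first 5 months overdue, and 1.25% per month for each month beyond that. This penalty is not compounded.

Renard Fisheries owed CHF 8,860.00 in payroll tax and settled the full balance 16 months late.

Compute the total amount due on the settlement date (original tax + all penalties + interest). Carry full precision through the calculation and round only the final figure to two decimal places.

CHF 11,456.66

Penalty, months 1–5: 5 × 0.75% × CHF 8,860.00 = CHF 332.25
Penalty, months 6–16: 11 × 1.25% × CHF 8,860.00 = CHF 1,218.25
Interest (8.4%/yr ÷ 12 = 0.7%/month): CHF 8,860.00 × ((1 + 0.007)^16 − 1) = CHF 1,046.1580…
Total = CHF 8,860.00 + CHF 1,550.5000 + CHF 1,046.1580… = CHF 11,456.66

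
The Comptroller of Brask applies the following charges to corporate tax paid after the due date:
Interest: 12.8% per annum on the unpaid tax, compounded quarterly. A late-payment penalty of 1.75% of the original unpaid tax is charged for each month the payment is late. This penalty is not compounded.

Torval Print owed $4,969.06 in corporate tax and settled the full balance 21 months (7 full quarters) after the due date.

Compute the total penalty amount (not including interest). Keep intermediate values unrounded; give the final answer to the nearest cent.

Late-payment penalty: 21 × 1.75% × $4,969.06 = $1,826.13…

$1,826.13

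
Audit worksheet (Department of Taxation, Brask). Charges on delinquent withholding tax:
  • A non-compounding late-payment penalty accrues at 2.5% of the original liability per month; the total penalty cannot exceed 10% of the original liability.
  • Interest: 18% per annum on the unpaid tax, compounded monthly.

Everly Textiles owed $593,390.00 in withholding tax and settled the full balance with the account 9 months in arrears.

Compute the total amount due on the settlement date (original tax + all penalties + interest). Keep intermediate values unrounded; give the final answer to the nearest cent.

$737,815.18

Penalty (uncapped): 9 × 2.5% × $593,390.00 = $133,512.75; cap = 10% × $593,390.00 = $59,339.00 → penalty = $59,339.00
Interest (18%/yr ÷ 12 = 1.5%/month): $593,390.00 × ((1 + 0.015)^9 − 1) = $85,086.1775…
Total = $593,390.00 + $59,339.0000 + $85,086.1775… = $737,815.18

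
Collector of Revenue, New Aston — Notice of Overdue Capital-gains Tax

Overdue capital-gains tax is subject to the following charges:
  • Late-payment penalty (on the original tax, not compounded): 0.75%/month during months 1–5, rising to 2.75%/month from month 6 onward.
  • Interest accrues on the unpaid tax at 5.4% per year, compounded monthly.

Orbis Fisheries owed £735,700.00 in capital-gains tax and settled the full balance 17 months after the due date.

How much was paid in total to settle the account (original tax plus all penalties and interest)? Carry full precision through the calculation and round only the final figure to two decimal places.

£1,064,423.23

Penalty, months 1–5: 5 × 0.75% × £735,700.00 = £27,588.75
Penalty, months 6–17: 12 × 2.75% × £735,700.00 = £242,781.00
Interest (5.4%/yr ÷ 12 = 0.45%/month): £735,700.00 × ((1 + 0.0045)^17 − 1) = £58,353.4819…
Total = £735,700.00 + £270,369.7500 + £58,353.4819… = £1,064,423.23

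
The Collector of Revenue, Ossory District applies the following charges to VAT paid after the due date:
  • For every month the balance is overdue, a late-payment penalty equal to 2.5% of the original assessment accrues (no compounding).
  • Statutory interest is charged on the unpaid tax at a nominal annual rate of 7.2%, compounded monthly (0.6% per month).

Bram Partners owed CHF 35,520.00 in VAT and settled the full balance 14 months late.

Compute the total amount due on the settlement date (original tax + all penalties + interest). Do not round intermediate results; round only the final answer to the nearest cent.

CHF 51,054.88

Late-payment penalty: 14 × 2.5% × CHF 35,520.00 = CHF 12,432.00
Interest: CHF 35,520.00 × ((1 + 0.006)^14 − 1) = CHF 35,520.00 × 0.0873559… = CHF 3,102.8829…
Total = CHF 35,520.00 + CHF 12,432.0000 + CHF 3,102.8829… = CHF 51,054.88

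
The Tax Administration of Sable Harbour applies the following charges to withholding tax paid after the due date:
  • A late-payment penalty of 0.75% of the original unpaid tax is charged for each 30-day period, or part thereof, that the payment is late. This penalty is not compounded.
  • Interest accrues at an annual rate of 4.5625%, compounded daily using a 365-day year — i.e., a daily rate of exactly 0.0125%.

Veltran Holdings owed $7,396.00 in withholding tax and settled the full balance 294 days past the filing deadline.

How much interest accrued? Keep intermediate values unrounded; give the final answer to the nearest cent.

$276.84

Interest: $7,396.00 × ((1 + 0.000125)^294 − 1) = $7,396.00 × 0.03743125… = $276.8415…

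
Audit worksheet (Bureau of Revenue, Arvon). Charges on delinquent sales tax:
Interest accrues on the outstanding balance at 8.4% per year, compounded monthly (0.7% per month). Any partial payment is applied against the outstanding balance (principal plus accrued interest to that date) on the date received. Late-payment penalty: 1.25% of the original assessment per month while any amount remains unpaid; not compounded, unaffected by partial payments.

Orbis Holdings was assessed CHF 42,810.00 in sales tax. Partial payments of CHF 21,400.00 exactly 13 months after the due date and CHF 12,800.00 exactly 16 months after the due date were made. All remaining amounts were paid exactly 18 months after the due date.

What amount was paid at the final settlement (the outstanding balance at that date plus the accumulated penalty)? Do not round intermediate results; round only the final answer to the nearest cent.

CHF 23,030.17

Balance at month 13: CHF 42,810.0000 × (1 + 0.007)^13 = CHF 46,873.6038…
After CHF 21,400.00 payment: CHF 46,873.6038… − CHF 21,400.00 = CHF 25,473.6038…
Balance at month 16: CHF 25,473.6038… × (1 + 0.007)^3 = CHF 26,012.3029…
After CHF 12,800.00 payment: CHF 26,012.3029… − CHF 12,800.00 = CHF 13,212.3029…
Balance at month 18: CHF 13,212.3029… × (1 + 0.007)^2 = CHF 13,397.9225…
Penalty: 18 × 1.25% × CHF 42,810.00 = CHF 9,632.25
Final settlement = outstanding balance + penalty = CHF 13,397.9225… + CHF 9,632.25 = CHF 23,030.17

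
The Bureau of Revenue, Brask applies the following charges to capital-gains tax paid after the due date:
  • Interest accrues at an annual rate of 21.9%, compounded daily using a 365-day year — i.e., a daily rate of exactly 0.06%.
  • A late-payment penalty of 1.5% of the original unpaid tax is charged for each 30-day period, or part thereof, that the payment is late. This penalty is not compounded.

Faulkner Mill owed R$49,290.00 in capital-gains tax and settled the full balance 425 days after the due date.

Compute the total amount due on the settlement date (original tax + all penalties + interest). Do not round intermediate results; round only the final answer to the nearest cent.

R$74,692.24

Penalty periods: ⌈425/30⌉ = 15; penalty = 15 × 1.5% × R$49,290.00 = R$11,090.25
Interest: R$49,290.00 × ((1 + 0.0006)^425 − 1) = R$49,290.00 × 0.29036294… = R$14,311.9895…
Total = R$49,290.00 + R$11,090.2500 + R$14,311.9895… = R$74,692.24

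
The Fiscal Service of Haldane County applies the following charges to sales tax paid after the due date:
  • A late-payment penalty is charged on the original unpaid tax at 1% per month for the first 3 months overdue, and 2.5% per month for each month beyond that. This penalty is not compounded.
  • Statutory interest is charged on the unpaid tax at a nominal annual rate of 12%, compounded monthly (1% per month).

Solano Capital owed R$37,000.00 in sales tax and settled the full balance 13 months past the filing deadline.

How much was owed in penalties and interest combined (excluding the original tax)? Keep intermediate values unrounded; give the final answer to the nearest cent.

Penalty, months 1–3: 3 × 1% × R$37,000.00 = R$1,110.00
Penalty, months 4–13: 10 × 2.5% × R$37,000.00 = R$9,250.00
Interest: R$37,000.00 × ((1 + 0.01)^13 − 1) = R$37,000.00 × 0.1380933… = R$5,109.4514…
Penalties + interest = R$10,360.0000 + R$5,109.4514… = R$15,469.45

R$15,469.45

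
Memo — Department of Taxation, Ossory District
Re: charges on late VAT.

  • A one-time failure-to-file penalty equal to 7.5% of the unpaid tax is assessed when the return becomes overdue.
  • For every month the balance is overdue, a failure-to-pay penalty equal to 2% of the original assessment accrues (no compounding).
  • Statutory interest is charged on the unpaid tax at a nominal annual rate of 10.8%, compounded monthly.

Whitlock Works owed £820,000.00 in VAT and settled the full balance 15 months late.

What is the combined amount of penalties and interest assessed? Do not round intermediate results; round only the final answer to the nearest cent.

Failure-to-file penalty: 7.5% × £820,000.00 = £61,500.00
Failure-to-pay penalty: 15 × 2% × £820,000.00 = £246,000.00
Interest (10.8%/yr ÷ 12 = 0.9%/month): £820,000.00 × ((1 + 0.009)^15 − 1) = £117,953.5812…
Penalties + interest = £307,500.0000 + £117,953.5812… = £425,453.58

£425,453.58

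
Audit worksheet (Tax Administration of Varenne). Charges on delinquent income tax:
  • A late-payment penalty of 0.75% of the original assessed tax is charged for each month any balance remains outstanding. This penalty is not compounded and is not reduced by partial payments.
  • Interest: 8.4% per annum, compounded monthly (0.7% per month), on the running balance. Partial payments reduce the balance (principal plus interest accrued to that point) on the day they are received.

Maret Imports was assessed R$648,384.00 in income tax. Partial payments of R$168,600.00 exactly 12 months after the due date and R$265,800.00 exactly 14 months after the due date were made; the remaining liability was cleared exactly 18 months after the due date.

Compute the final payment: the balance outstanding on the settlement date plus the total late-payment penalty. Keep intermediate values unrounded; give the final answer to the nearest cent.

Balance at month 12: R$648,384.0000 × (1 + 0.007)^12 = R$704,994.8362…
After R$168,600.00 payment: R$704,994.8362… − R$168,600.00 = R$536,394.8362…
Balance at month 14: R$536,394.8362… × (1 + 0.007)^2 = R$543,930.6473…
After R$265,800.00 payment: R$543,930.6473… − R$265,800.00 = R$278,130.6473…
Balance at month 18: R$278,130.6473… × (1 + 0.007)^4 = R$286,000.4581…
Penalty: 18 × 0.75% × R$648,384.00 = R$87,531.84
Final settlement = outstanding balance + penalty = R$286,000.4581… + R$87,531.84 = R$373,532.30

R$373,532.30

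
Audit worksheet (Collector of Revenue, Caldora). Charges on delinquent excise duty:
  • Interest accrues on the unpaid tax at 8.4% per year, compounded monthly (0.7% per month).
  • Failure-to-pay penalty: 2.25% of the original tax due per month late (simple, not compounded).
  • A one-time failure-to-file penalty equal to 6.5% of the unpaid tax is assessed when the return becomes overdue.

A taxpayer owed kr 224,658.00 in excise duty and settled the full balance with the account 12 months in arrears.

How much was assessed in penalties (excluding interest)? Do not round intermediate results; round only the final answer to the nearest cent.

Failure-to-file penalty: 6.5% × kr 224,658.00 = kr 14,602.77
Failure-to-pay penalty: 12 × 2.25% × kr 224,658.00 = kr 60,657.66
Total penalty = kr 14,602.77 + kr 60,657.66 = kr 75,260.43

kr 75,260.43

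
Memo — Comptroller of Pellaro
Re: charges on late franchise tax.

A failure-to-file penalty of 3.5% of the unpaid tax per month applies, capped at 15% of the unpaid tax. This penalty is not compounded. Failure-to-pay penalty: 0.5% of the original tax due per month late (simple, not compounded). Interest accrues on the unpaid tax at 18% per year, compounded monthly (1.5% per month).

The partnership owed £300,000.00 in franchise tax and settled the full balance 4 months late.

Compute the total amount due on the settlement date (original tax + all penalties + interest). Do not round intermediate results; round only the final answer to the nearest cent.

Failure-to-file: 4 × 3.5% × £300,000.00 = £42,000.00 (under the 15% cap)
Failure-to-pay penalty: 4 × 0.5% × £300,000.00 = £6,000.00
Interest: £300,000.00 × ((1 + 0.015)^4 − 1) = £300,000.00 × 0.0613636… = £18,409.0652…
Total = £300,000.00 + £48,000.0000 + £18,409.0652… = £366,409.07

£366,409.07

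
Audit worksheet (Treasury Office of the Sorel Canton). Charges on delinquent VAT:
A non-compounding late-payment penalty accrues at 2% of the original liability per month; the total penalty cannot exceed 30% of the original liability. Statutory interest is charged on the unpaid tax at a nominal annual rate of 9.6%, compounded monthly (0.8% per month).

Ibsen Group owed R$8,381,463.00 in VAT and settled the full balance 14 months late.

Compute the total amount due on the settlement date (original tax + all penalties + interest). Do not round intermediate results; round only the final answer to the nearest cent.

R$11,717,407.09

Penalty: 14 × 2% × R$8,381,463.00 = R$2,346,809.64 (below the 30% cap of R$2,514,438.90)
Interest: R$8,381,463.00 × ((1 + 0.008)^14 − 1) = R$8,381,463.00 × 0.1180145… = R$989,134.4543…
Total = R$8,381,463.00 + R$2,346,809.6400 + R$989,134.4543… = R$11,717,407.09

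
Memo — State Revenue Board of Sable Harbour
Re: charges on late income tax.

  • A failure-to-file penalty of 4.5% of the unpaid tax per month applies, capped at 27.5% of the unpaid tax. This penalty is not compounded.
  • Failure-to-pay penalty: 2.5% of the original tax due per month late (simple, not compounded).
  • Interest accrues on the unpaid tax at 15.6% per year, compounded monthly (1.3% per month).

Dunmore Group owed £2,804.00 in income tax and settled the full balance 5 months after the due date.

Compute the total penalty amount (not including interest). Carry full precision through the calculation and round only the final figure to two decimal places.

£981.40

Failure-to-file: 5 × 4.5% × £2,804.00 = £630.90 (under the 27.5% cap)
Failure-to-pay penalty = 2.5% × £2,804.00 × 5 mo = £350.50
Total penalty = £630.90 + £350.50 = £981.40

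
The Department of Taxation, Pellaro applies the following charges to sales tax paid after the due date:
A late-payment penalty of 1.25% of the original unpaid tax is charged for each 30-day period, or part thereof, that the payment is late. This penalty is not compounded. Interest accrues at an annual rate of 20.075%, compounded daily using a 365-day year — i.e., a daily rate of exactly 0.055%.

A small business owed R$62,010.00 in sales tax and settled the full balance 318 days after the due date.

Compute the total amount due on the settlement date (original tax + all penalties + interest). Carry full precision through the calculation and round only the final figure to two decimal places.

R$82,384.62

Penalty periods: ⌈318/30⌉ = 11; penalty = 11 × 1.25% × R$62,010.00 = R$8,526.38…
Interest: R$62,010.00 × ((1 + 0.00055)^318 − 1) = R$62,010.00 × 0.19106983… = R$11,848.2402…
Total = R$62,010.00 + R$8,526.3750 + R$11,848.2402… = R$82,384.62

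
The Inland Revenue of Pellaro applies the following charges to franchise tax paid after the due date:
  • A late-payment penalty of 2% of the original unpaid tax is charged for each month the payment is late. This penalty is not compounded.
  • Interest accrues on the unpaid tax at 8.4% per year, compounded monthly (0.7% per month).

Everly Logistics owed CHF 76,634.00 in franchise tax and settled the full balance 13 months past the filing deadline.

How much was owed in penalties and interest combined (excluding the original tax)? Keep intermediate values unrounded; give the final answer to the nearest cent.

Late-payment penalty = 2% × CHF 76,634.00 × 13 mo = CHF 19,924.84
Interest: CHF 76,634.00 × ((1 + 0.007)^13 − 1) = CHF 76,634.00 × 0.0949218… = CHF 7,274.2400…
Penalties + interest = CHF 19,924.8400 + CHF 7,274.2400… = CHF 27,199.08

CHF 27,199.08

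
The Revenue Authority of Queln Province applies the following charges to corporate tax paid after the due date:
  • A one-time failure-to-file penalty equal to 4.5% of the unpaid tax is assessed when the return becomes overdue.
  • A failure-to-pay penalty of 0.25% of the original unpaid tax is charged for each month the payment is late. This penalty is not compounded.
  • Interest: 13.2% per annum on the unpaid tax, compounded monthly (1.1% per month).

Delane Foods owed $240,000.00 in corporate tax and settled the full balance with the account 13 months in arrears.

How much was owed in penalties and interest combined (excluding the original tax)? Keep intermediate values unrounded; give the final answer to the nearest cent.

$55,279.04

Failure-to-file penalty: 4.5% × $240,000.00 = $10,800.00
Failure-to-pay penalty = 0.25% × $240,000.00 × 13 mo = $7,800.00
Interest: $240,000.00 × ((1 + 0.011)^13 − 1) = $240,000.00 × 0.1528293… = $36,679.0427…
Penalties + interest = $18,600.0000 + $36,679.0427… = $55,279.04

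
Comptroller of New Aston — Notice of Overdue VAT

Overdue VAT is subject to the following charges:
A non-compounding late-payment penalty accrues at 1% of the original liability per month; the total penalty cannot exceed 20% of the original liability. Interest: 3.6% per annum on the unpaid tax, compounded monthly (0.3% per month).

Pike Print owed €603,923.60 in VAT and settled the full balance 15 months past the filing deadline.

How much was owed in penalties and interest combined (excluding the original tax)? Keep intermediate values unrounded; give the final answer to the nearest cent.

Penalty: 15 × 1% × €603,923.60 = €90,588.54 (below the 20% cap of €120,784.72)
Interest: €603,923.60 × ((1 + 0.003)^15 − 1) = €603,923.60 × 0.0459574… = €27,754.7562…
Penalties + interest = €90,588.5400 + €27,754.7562… = €118,343.30

€118,343.30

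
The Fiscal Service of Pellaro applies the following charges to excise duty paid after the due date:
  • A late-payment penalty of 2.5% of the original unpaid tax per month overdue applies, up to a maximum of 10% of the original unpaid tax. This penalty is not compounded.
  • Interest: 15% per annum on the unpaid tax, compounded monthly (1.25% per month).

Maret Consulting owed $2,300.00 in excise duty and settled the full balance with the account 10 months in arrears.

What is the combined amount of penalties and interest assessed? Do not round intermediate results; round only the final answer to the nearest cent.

$534.22

Penalty (uncapped): 10 × 2.5% × $2,300.00 = $575.00; cap = 10% × $2,300.00 = $230.00 → penalty = $230.00
Interest: $2,300.00 × ((1 + 0.0125)^10 − 1) = $2,300.00 × 0.1322708… = $304.2229…
Penalties + interest = $230.0000 + $304.2229… = $534.22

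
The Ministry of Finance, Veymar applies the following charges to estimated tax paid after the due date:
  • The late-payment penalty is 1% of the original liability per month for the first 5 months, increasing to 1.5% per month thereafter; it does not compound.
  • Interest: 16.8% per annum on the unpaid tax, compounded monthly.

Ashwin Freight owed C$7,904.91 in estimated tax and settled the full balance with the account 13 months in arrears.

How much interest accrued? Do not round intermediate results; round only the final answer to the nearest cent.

Interest (16.8%/yr ÷ 12 = 1.4%/month): C$7,904.91 × ((1 + 0.014)^13 − 1) = C$1,565.9702…

C$1,565.97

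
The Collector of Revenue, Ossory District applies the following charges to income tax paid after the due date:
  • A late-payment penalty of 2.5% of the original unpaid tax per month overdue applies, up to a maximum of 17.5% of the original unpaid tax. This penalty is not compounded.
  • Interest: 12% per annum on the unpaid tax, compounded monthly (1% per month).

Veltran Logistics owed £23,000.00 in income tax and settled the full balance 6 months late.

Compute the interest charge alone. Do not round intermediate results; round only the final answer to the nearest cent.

£1,414.96

Interest: £23,000.00 × ((1 + 0.01)^6 − 1) = £23,000.00 × 0.0615202… = £1,414.9635…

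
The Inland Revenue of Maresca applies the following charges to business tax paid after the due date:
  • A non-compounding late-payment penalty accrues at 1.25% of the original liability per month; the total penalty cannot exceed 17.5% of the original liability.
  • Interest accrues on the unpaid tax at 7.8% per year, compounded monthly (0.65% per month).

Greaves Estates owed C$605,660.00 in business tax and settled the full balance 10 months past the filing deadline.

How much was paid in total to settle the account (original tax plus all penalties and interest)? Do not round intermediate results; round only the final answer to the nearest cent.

Penalty: 10 × 1.25% × C$605,660.00 = C$75,707.50 (below the 17.5% cap of C$105,990.50)
Interest: C$605,660.00 × ((1 + 0.0065)^10 − 1) = C$605,660.00 × 0.0669346… = C$40,539.5994…
Total = C$605,660.00 + C$75,707.5000 + C$40,539.5994… = C$721,907.10

C$721,907.10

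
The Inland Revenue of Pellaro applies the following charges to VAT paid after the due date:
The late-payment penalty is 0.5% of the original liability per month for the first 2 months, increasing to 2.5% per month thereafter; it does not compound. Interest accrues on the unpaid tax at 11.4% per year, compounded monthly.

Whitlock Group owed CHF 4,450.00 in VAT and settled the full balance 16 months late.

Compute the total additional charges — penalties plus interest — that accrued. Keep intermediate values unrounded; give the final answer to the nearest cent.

CHF 2,328.80

Penalty, months 1–2: 2 × 0.5% × CHF 4,450.00 = CHF 44.50
Penalty, months 3–16: 14 × 2.5% × CHF 4,450.00 = CHF 1,557.50
Interest (11.4%/yr ÷ 12 = 0.95%/month): CHF 4,450.00 × ((1 + 0.0095)^16 − 1) = CHF 726.7976…
Penalties + interest = CHF 1,602.0000 + CHF 726.7976… = CHF 2,328.80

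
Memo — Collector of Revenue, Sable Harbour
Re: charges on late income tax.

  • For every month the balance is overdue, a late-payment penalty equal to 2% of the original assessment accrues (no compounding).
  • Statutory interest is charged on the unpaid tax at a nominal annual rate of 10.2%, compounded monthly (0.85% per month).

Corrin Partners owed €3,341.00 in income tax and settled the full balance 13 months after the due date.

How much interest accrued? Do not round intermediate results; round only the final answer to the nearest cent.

Interest: €3,341.00 × ((1 + 0.0085)^13 − 1) = €3,341.00 × 0.1163149… = €388.6082…

€388.61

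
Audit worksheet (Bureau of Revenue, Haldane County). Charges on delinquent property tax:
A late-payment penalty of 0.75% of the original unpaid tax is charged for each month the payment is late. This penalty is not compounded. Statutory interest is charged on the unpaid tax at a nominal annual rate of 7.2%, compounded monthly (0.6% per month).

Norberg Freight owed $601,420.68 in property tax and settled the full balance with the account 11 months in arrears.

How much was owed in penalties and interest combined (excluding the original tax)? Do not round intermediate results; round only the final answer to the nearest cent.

$90,523.48

Late-payment penalty: 11 × 0.75% × $601,420.68 = $49,617.21…
Interest: $601,420.68 × ((1 + 0.006)^11 − 1) = $601,420.68 × 0.0680161… = $40,906.2718…
Penalties + interest = $49,617.2061 + $40,906.2718… = $90,523.48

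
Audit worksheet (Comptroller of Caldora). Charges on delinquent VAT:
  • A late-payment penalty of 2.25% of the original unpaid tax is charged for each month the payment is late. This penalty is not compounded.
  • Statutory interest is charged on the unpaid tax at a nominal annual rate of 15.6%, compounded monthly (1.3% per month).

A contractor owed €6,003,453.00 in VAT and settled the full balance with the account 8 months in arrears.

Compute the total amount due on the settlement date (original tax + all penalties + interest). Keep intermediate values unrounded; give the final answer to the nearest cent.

Late-payment penalty: 8 × 2.25% × €6,003,453.00 = €1,080,621.54
Interest: €6,003,453.00 × ((1 + 0.013)^8 − 1) = €6,003,453.00 × 0.1088571… = €653,518.1966…
Total = €6,003,453.00 + €1,080,621.5400 + €653,518.1966… = €7,737,592.74

€7,737,592.74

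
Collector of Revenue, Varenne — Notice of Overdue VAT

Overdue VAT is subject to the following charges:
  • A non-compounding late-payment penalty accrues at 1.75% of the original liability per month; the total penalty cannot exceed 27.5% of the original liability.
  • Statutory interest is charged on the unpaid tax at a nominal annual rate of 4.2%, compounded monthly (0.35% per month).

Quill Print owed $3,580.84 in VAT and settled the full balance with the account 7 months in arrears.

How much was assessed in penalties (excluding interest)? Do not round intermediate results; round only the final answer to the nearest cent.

Penalty: 7 × 1.75% × $3,580.84 = $438.65… (below the 27.5% cap of $984.73…)

$438.65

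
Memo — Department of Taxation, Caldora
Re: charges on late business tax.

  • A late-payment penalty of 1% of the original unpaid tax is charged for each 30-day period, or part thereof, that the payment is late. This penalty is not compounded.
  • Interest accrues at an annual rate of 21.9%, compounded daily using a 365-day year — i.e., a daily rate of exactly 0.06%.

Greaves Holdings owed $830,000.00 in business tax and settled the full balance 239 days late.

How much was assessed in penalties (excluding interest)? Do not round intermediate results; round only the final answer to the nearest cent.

Penalty periods: ⌈239/30⌉ = 8; penalty = 8 × 1% × $830,000.00 = $66,400.00

$66,400.00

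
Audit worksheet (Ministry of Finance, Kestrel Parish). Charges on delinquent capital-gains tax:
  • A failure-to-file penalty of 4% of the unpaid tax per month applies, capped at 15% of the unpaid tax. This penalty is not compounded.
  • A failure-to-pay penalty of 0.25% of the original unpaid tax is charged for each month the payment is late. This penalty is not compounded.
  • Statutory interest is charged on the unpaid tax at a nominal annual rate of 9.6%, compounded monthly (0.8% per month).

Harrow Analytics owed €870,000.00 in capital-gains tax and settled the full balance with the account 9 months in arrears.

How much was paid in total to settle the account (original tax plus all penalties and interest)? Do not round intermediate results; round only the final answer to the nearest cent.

Failure-to-file: 9 × 4% × €870,000.00 = €313,200.00, capped at 15% × €870,000.00 = €130,500.00
Failure-to-pay penalty = 0.25% × €870,000.00 × 9 mo = €19,575.00
Interest: €870,000.00 × ((1 + 0.008)^9 − 1) = €870,000.00 × 0.0743475… = €64,682.3496…
Total = €870,000.00 + €150,075.0000 + €64,682.3496… = €1,084,757.35

€1,084,757.35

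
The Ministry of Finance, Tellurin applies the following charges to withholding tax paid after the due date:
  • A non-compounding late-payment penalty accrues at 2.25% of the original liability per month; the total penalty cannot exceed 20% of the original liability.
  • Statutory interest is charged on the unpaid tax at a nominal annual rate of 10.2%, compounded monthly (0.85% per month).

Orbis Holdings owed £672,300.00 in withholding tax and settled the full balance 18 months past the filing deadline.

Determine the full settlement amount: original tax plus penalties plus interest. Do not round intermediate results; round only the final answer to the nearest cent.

£917,401.58

Penalty (uncapped): 18 × 2.25% × £672,300.00 = £272,281.50; cap = 20% × £672,300.00 = £134,460.00 → penalty = £134,460.00
Interest: £672,300.00 × ((1 + 0.0085)^18 − 1) = £672,300.00 × 0.1645717… = £110,641.5786…
Total = £672,300.00 + £134,460.0000 + £110,641.5786… = £917,401.58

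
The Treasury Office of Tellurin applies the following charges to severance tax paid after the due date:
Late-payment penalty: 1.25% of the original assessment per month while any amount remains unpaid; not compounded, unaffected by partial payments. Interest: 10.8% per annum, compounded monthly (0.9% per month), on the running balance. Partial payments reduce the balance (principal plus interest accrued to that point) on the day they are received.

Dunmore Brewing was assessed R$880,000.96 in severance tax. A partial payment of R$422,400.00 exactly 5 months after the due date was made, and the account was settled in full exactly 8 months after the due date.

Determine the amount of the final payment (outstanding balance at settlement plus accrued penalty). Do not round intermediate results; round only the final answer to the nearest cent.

R$599,485.55

Balance at month 5: R$880,000.9600 × (1 + 0.009)^5 = R$920,320.2481…
After R$422,400.00 payment: R$920,320.2481… − R$422,400.00 = R$497,920.2481…
Balance at month 8: R$497,920.2481… × (1 + 0.009)^3 = R$511,485.4524…
Penalty: 8 × 1.25% × R$880,000.96 = R$88,000.10…
Final settlement = outstanding balance + penalty = R$511,485.4524… + R$88,000.10… = R$599,485.55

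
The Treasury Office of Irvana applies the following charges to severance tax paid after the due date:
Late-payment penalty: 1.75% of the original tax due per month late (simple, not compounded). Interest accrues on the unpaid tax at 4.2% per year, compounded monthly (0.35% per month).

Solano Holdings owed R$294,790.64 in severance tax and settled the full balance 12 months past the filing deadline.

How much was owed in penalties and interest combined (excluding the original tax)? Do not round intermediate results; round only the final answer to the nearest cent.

R$74,528.38

Late-payment penalty: 12 × 1.75% × R$294,790.64 = R$61,906.03…
Interest: R$294,790.64 × ((1 + 0.0035)^12 − 1) = R$294,790.64 × 0.0428180… = R$12,622.3477…
Penalties + interest = R$61,906.0344 + R$12,622.3477… = R$74,528.38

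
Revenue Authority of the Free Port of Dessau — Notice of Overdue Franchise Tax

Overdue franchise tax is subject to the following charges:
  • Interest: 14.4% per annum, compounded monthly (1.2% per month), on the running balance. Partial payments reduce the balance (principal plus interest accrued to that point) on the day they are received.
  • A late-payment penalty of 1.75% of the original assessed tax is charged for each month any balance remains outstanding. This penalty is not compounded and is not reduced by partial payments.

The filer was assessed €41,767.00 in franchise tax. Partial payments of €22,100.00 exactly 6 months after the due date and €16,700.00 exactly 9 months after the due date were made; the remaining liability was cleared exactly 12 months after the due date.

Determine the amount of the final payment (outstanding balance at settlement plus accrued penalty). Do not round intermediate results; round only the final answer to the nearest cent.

€15,917.64

Balance at month 6: €41,767.0000 × (1 + 0.012)^6 = €44,865.8972…
After €22,100.00 payment: €44,865.8972… − €22,100.00 = €22,765.8972…
Balance at month 9: €22,765.8972… × (1 + 0.012)^3 = €23,595.3437…
After €16,700.00 payment: €23,595.3437… − €16,700.00 = €6,895.3437…
Balance at month 12: €6,895.3437… × (1 + 0.012)^3 = €7,146.5668…
Penalty: 12 × 1.75% × €41,767.00 = €8,771.07
Final settlement = outstanding balance + penalty = €7,146.5668… + €8,771.07 = €15,917.64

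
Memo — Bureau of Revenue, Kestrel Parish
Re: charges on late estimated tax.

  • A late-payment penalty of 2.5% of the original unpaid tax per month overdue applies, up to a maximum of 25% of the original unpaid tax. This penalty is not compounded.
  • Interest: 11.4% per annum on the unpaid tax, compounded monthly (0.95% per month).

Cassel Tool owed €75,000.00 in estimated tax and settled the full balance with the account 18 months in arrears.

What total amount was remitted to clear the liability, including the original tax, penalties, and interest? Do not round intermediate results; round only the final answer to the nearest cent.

€107,665.01

Penalty (uncapped): 18 × 2.5% × €75,000.00 = €33,750.00; cap = 25% × €75,000.00 = €18,750.00 → penalty = €18,750.00
Interest: €75,000.00 × ((1 + 0.0095)^18 − 1) = €75,000.00 × 0.1855335… = €13,915.0102…
Total = €75,000.00 + €18,750.0000 + €13,915.0102… = €107,665.01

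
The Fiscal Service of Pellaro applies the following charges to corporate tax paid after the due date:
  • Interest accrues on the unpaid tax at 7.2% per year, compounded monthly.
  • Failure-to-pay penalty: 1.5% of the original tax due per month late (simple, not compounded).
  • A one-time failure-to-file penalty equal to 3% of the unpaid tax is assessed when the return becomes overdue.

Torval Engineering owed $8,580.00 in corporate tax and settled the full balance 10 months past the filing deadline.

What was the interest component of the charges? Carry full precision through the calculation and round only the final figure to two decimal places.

$528.92

Interest (7.2%/yr ÷ 12 = 0.6%/month): $8,580.00 × ((1 + 0.006)^10 − 1) = $528.9243…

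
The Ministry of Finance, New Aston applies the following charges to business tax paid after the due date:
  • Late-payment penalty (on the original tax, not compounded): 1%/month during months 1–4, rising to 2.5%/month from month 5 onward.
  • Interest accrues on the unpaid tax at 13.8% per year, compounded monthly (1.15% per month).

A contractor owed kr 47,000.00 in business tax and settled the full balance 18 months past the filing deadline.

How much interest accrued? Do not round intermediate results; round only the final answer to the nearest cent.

Interest: kr 47,000.00 × ((1 + 0.0115)^18 − 1) = kr 47,000.00 × 0.2285306… = kr 10,740.9368…

kr 10,740.94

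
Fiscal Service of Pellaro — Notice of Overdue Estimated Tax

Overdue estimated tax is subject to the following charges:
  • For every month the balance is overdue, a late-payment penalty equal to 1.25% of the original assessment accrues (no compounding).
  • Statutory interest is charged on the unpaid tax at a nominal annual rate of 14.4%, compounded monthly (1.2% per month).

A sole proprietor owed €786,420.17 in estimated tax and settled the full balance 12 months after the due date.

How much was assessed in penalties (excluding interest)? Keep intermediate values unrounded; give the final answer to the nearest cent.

€117,963.03

Late-payment penalty = 1.25% × €786,420.17 × 12 mo = €117,963.03…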